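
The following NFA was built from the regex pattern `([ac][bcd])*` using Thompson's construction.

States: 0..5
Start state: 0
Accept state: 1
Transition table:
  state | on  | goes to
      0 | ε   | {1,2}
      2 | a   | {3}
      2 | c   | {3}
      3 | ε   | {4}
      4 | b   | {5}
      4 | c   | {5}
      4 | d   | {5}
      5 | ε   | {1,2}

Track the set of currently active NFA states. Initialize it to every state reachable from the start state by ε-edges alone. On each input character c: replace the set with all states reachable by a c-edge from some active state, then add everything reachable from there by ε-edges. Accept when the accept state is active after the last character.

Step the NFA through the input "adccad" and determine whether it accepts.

S₀ = ε-closure({0}) = {0,1,2}
'a' @ 1: {3,4}
'd' @ 2: {1,2,5}  ✓accept
'c' @ 3: {3,4}
'c' @ 4: {1,2,5}  ✓accept
'a' @ 5: {3,4}
'd' @ 6: {1,2,5}  ✓accept
after full input: {1,2,5}  (accept=1 in)

Answer: ACCEPT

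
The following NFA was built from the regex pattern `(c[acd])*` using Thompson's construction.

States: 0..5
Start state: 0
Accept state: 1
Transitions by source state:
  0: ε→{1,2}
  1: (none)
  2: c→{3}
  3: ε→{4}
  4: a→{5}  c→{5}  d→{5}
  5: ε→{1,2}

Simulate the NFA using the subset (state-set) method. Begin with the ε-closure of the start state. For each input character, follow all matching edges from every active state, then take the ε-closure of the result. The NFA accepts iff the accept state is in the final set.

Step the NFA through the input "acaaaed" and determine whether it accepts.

initial (ε-close {0}): {0,1,2}
'a' @ 1: {}  — no active states
rest 'caaaed' ignored (set empty)
after full input: {}  (accept=1 not in)

Answer: REJECT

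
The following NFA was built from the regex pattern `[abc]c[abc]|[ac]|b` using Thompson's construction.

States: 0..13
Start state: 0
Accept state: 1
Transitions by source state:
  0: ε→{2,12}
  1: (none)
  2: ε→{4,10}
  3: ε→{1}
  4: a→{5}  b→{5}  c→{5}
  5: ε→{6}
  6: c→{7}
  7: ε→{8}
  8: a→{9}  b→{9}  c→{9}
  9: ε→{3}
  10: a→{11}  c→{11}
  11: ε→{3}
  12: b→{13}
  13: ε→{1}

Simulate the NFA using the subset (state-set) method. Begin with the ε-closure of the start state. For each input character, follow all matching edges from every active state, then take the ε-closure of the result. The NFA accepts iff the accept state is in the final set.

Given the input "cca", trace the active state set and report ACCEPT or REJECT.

start: ε-closure({0}) = {0,2,4,10,12}
'c' @ 1: {1,3,5,6,11}  (accept∈set)
'c' @ 2: {7,8}
'a' @ 3: {1,3,9}  (accept∈set)
after full input: {1,3,9}  (accept=1 in)

Answer: ACCEPT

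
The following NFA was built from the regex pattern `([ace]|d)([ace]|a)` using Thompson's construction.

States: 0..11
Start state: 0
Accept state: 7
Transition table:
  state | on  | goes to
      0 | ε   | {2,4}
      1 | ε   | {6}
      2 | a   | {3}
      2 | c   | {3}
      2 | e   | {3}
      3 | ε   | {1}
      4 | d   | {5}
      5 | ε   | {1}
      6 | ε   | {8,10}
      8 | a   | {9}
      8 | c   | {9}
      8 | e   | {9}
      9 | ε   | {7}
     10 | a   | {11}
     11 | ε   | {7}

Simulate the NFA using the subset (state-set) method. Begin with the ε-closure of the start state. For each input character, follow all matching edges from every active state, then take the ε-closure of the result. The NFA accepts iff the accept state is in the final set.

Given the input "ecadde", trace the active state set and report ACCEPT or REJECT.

Answer: REJECT

Derivation:
start: ε-closure({0}) = {0,2,4}
'e' @ 1: {1,3,6,8,10}
'c' @ 2: {7,9}  ✓accept
'a' @ 3: {}  — no active states
rest 'dde' ignored (set empty)
end set {} — state 7 not in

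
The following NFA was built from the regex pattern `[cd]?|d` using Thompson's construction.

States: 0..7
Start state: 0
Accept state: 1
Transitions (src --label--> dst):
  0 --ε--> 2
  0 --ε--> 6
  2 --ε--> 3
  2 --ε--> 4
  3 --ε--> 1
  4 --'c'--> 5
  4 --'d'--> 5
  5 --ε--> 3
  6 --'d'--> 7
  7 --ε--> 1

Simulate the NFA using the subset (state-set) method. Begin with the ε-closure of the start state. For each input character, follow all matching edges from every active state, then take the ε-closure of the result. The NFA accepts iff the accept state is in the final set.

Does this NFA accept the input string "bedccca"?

Answer: REJECT

Trace:
S₀ = ε-closure({0}) = {0,1,2,3,4,6}
'b' @ 1: {}  — no active states
rest 'edccca' ignored (set empty)
end set {} — state 1 not in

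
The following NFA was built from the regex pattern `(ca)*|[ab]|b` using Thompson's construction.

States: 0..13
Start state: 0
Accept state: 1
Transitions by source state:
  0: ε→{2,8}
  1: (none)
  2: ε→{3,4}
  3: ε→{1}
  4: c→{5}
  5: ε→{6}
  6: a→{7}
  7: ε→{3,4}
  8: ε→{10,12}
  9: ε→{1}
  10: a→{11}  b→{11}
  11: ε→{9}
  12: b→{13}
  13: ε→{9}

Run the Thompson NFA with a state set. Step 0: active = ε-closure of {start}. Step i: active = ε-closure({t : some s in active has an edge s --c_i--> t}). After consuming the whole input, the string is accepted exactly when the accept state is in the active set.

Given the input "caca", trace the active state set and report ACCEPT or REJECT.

start: ε-closure({0}) = {0,1,2,3,4,8,10,12}
'c' @ 1: {5,6}
'a' @ 2: {1,3,4,7}  [accepting]
'c' @ 3: {5,6}
'a' @ 4: {1,3,4,7}  [accepting]
end set {1,3,4,7} — state 1 in

Answer: ACCEPT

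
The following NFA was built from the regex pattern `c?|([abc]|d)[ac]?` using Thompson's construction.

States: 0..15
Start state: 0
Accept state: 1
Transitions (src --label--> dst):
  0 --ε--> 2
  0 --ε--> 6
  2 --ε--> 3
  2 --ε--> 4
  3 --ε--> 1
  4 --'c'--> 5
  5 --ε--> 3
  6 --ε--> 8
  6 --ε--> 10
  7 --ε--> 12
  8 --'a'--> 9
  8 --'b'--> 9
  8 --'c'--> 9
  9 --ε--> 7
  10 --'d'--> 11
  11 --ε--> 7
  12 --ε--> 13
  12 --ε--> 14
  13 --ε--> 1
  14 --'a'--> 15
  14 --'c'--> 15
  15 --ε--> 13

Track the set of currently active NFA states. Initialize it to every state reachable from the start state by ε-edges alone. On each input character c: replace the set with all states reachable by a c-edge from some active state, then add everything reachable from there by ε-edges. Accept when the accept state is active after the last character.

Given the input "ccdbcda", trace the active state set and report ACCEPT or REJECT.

S₀ = ε-closure({0}) = {0,1,2,3,4,6,8,10}
'c' @ 1: {1,3,5,7,9,12,13,14}  (accept∈set)
'c' @ 2: {1,13,15}  (accept∈set)
'd' @ 3: {}  — state set empty
rest 'bcda' ignored (set empty)
after full input: {}  (accept=1 not in)

Answer: REJECT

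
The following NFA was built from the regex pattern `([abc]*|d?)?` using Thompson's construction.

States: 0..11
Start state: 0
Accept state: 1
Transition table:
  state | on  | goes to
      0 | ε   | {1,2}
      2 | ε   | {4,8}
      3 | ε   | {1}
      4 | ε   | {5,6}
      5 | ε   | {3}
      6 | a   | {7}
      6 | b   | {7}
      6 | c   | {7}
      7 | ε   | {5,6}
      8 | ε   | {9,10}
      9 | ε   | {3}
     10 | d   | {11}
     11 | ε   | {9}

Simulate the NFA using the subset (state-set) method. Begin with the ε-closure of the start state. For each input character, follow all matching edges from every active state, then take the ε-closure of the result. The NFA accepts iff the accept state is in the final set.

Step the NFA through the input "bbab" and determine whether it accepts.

Answer: ACCEPT

Trace:
initial (ε-close {0}): {0,1,2,3,4,5,6,8,9,10}
'b' @ 1: {1,3,5,6,7}  [accepting]
'b' @ 2: {1,3,5,6,7}  [accepting]
'a' @ 3: {1,3,5,6,7}  [accepting]
'b' @ 4: {1,3,5,6,7}  [accepting]
final: {1,3,5,6,7}; accept 1 in set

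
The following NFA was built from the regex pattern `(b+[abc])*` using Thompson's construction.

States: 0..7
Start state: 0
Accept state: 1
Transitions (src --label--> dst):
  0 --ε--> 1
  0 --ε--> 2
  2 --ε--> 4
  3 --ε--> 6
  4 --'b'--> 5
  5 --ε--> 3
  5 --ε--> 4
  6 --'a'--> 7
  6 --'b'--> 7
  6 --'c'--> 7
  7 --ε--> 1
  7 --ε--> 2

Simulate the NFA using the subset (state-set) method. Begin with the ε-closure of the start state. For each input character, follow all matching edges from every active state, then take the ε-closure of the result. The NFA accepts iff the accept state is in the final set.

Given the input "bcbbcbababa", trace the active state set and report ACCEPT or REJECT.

start: ε-closure({0}) = {0,1,2,4}
'b' @ 1: {3,4,5,6}
'c' @ 2: {1,2,4,7}  (accept∈set)
'b' @ 3: {3,4,5,6}
'b' @ 4: {1,2,3,4,5,6,7}  (accept∈set)
'c' @ 5: {1,2,4,7}  (accept∈set)
'b' @ 6: {3,4,5,6}
'a' @ 7: {1,2,4,7}  (accept∈set)
'b' @ 8: {3,4,5,6}
'a' @ 9: {1,2,4,7}  (accept∈set)
'b' @ 10: {3,4,5,6}
'a' @ 11: {1,2,4,7}  (accept∈set)
final: {1,2,4,7}; accept 1 in set

Answer: ACCEPT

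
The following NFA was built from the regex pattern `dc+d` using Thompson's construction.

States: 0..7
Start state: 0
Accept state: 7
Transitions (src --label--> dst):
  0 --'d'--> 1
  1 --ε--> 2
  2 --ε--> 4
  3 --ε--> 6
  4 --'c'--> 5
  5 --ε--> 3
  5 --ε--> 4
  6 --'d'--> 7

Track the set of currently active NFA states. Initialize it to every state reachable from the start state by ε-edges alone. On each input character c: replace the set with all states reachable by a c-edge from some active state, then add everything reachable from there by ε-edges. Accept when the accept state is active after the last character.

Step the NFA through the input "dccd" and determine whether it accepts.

initial (ε-close {0}): {0}
'd' @ 1: {1,2,4}
'c' @ 2: {3,4,5,6}
'c' @ 3: {3,4,5,6}
'd' @ 4: {7}  [accepting]
final: {7}; accept 7 in set

Answer: ACCEPT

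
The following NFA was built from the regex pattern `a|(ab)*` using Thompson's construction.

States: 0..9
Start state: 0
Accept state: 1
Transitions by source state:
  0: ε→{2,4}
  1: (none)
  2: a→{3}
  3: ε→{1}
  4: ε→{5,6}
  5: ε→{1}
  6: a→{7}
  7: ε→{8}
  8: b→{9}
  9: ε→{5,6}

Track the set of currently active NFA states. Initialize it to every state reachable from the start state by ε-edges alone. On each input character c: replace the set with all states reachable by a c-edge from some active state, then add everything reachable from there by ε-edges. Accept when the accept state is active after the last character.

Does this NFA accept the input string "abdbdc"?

initial (ε-close {0}): {0,1,2,4,5,6}
'a' @ 1: {1,3,7,8}  ✓accept
'b' @ 2: {1,5,6,9}  ✓accept
'd' @ 3: {}  — no active states
rest 'bdc' ignored (set empty)
end set {} — state 1 not in

Answer: REJECT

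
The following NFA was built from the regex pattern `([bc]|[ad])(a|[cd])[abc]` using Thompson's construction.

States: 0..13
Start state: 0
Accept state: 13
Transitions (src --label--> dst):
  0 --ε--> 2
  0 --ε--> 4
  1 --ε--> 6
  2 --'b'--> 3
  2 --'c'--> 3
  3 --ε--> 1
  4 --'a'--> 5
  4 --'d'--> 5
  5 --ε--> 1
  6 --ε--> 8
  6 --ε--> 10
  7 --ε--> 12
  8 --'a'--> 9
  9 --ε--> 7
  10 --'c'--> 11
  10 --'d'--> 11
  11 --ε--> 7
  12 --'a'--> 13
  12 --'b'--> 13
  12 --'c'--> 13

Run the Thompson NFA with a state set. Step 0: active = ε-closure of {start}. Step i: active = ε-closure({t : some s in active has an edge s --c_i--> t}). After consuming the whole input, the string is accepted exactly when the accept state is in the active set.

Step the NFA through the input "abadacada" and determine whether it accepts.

initial (ε-close {0}): {0,2,4}
'a' @ 1: {1,5,6,8,10}
'b' @ 2: {}  — dead — no transitions
rest 'adacada' ignored (set empty)
after full input: {}  (accept=13 not in)

Answer: REJECT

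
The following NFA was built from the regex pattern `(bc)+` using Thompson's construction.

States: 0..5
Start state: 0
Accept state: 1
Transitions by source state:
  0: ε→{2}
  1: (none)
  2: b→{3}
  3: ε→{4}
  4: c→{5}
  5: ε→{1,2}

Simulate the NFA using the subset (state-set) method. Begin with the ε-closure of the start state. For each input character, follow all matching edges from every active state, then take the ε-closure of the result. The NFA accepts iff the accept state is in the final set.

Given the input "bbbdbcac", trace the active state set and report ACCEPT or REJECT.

S₀ = ε-closure({0}) = {0,2}
'b' @ 1: {3,4}
'b' @ 2: {}  — no active states
rest 'bdbcac' ignored (set empty)
after full input: {}  (accept=1 not in)

Answer: REJECT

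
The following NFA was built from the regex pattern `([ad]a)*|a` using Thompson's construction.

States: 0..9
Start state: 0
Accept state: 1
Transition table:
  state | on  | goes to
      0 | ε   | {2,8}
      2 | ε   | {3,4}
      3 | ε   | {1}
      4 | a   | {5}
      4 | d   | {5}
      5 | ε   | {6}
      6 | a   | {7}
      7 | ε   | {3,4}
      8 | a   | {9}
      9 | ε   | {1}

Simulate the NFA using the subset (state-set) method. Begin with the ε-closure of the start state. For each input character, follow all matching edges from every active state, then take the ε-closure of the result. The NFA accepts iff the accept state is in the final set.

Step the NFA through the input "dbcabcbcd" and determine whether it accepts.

Answer: REJECT

Trace:
start: ε-closure({0}) = {0,1,2,3,4,8}
'd' @ 1: {5,6}
'b' @ 2: {}  — state set empty
rest 'cabcbcd' ignored (set empty)
end set {} — state 1 not in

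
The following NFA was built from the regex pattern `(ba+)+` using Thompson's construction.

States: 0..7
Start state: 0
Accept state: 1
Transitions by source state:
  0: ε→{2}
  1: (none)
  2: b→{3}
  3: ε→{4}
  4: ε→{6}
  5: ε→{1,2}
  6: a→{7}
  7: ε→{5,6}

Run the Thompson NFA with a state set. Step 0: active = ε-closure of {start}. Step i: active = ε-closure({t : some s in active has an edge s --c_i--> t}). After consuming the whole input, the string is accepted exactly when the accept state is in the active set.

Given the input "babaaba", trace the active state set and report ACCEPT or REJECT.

Answer: ACCEPT

Trace:
S₀ = ε-closure({0}) = {0,2}
'b' @ 1: {3,4,6}
'a' @ 2: {1,2,5,6,7}  [accepting]
'b' @ 3: {3,4,6}
'a' @ 4: {1,2,5,6,7}  [accepting]
'a' @ 5: {1,2,5,6,7}  [accepting]
'b' @ 6: {3,4,6}
'a' @ 7: {1,2,5,6,7}  [accepting]
after full input: {1,2,5,6,7}  (accept=1 in)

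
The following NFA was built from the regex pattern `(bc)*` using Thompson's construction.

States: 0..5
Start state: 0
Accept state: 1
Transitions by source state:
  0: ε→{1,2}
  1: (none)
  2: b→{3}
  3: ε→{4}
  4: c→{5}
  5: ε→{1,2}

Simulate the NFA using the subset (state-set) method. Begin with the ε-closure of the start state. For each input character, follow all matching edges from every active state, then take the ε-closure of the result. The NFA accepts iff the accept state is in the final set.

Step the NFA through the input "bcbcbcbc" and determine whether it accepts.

S₀ = ε-closure({0}) = {0,1,2}
'b' @ 1: {3,4}
'c' @ 2: {1,2,5}  (accept∈set)
'b' @ 3: {3,4}
'c' @ 4: {1,2,5}  (accept∈set)
'b' @ 5: {3,4}
'c' @ 6: {1,2,5}  (accept∈set)
'b' @ 7: {3,4}
'c' @ 8: {1,2,5}  (accept∈set)
after full input: {1,2,5}  (accept=1 in)

Answer: ACCEPT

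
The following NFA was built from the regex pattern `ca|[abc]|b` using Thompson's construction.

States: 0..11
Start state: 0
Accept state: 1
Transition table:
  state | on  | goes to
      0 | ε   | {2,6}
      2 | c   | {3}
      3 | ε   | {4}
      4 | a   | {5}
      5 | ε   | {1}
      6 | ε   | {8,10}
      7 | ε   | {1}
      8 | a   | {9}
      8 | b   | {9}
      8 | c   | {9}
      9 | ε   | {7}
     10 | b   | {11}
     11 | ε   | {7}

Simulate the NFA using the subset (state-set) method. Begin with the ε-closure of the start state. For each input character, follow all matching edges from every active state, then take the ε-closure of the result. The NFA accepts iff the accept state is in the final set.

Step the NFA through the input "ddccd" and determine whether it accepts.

Answer: REJECT

Trace:
initial (ε-close {0}): {0,2,6,8,10}
'd' @ 1: {}  — no active states
rest 'dccd' ignored (set empty)
after full input: {}  (accept=1 not in)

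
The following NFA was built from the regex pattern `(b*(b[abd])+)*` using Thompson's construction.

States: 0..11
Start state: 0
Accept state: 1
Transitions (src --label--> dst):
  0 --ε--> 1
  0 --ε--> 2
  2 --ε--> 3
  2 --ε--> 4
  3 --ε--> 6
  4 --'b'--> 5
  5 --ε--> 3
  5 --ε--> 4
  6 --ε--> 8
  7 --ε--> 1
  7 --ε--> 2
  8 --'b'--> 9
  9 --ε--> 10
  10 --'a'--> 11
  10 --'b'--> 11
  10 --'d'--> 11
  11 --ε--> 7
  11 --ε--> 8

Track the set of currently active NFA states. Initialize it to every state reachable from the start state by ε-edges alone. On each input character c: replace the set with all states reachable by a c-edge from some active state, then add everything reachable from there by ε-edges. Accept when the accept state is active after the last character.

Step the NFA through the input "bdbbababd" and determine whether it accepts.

initial (ε-close {0}): {0,1,2,3,4,6,8}
'b' @ 1: {3,4,5,6,8,9,10}
'd' @ 2: {1,2,3,4,6,7,8,11}  (accept∈set)
'b' @ 3: {3,4,5,6,8,9,10}
'b' @ 4: {1,2,3,4,5,6,7,8,9,10,11}  (accept∈set)
'a' @ 5: {1,2,3,4,6,7,8,11}  (accept∈set)
'b' @ 6: {3,4,5,6,8,9,10}
'a' @ 7: {1,2,3,4,6,7,8,11}  (accept∈set)
'b' @ 8: {3,4,5,6,8,9,10}
'd' @ 9: {1,2,3,4,6,7,8,11}  (accept∈set)
end set {1,2,3,4,6,7,8,11} — state 1 in

Answer: ACCEPT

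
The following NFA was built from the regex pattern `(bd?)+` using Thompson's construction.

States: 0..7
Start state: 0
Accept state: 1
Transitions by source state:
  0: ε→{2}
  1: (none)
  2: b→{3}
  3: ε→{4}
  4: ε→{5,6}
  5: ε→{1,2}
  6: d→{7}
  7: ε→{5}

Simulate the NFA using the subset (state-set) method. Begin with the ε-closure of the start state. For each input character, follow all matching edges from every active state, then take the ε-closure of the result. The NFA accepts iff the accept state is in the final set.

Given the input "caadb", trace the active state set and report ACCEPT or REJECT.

S₀ = ε-closure({0}) = {0,2}
'c' @ 1: {}  — dead — no transitions
rest 'aadb' ignored (set empty)
after full input: {}  (accept=1 not in)

Answer: REJECT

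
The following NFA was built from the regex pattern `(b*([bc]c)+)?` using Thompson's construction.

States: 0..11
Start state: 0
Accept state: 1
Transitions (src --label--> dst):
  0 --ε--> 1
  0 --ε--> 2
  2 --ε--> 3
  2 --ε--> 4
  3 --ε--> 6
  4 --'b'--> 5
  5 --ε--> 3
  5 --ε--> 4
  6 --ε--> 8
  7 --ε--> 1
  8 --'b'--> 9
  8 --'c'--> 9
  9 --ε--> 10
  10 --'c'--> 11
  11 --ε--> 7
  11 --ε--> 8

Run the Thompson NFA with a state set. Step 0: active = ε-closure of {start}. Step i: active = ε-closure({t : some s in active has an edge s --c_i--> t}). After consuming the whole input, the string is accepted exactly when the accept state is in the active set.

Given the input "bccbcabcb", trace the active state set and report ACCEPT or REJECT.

Answer: REJECT

Steps:
S₀ = ε-closure({0}) = {0,1,2,3,4,6,8}
'b' @ 1: {3,4,5,6,8,9,10}
'c' @ 2: {1,7,8,9,10,11}  ✓accept
'c' @ 3: {1,7,8,9,10,11}  ✓accept
'b' @ 4: {9,10}
'c' @ 5: {1,7,8,11}  ✓accept
'a' @ 6: {}  — dead — no transitions
rest 'bcb' ignored (set empty)
end set {} — state 1 not in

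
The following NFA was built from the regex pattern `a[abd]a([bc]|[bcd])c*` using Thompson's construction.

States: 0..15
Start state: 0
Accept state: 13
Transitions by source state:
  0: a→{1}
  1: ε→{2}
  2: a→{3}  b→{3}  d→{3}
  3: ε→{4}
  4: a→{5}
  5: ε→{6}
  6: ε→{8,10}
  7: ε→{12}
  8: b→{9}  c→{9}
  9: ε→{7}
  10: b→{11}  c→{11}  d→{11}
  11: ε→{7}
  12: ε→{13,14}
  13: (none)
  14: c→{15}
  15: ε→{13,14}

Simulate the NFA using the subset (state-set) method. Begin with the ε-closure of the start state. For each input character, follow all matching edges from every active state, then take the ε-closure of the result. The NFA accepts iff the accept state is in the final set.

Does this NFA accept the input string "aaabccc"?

Answer: ACCEPT

Steps:
start: ε-closure({0}) = {0}
'a' @ 1: {1,2}
'a' @ 2: {3,4}
'a' @ 3: {5,6,8,10}
'b' @ 4: {7,9,11,12,13,14}  ✓accept
'c' @ 5: {13,14,15}  ✓accept
'c' @ 6: {13,14,15}  ✓accept
'c' @ 7: {13,14,15}  ✓accept
after full input: {13,14,15}  (accept=13 in)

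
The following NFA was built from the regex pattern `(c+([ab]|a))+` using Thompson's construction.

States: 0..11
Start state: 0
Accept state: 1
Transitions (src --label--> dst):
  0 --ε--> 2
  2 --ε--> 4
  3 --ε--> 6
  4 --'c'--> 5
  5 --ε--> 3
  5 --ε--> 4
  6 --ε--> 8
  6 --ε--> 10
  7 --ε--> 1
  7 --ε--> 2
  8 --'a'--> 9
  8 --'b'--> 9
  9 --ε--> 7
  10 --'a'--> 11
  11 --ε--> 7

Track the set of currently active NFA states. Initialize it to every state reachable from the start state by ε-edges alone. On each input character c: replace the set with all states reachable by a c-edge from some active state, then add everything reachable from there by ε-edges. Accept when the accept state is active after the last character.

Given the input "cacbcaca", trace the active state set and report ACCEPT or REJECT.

Answer: ACCEPT

Steps:
S₀ = ε-closure({0}) = {0,2,4}
'c' @ 1: {3,4,5,6,8,10}
'a' @ 2: {1,2,4,7,9,11}  (accept∈set)
'c' @ 3: {3,4,5,6,8,10}
'b' @ 4: {1,2,4,7,9}  (accept∈set)
'c' @ 5: {3,4,5,6,8,10}
'a' @ 6: {1,2,4,7,9,11}  (accept∈set)
'c' @ 7: {3,4,5,6,8,10}
'a' @ 8: {1,2,4,7,9,11}  (accept∈set)
end set {1,2,4,7,9,11} — state 1 in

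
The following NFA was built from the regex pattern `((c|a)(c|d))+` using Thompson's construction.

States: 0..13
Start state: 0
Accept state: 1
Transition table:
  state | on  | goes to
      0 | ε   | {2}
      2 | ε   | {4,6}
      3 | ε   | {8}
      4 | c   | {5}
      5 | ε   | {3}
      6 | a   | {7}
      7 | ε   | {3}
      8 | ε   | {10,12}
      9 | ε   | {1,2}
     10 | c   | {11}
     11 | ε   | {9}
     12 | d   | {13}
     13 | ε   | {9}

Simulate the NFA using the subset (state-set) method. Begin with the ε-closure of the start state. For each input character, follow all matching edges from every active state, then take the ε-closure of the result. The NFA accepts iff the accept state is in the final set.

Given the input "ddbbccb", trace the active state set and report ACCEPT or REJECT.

Answer: REJECT

Steps:
S₀ = ε-closure({0}) = {0,2,4,6}
'd' @ 1: {}  — state set empty
rest 'dbbccb' ignored (set empty)
after full input: {}  (accept=1 not in)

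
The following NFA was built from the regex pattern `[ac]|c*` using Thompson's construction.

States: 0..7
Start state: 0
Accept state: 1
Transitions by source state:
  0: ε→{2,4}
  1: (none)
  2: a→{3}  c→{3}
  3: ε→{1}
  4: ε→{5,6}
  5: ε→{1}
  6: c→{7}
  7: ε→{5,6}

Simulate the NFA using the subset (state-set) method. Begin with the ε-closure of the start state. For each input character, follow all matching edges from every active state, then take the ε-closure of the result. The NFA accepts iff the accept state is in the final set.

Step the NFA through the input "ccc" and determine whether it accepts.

Answer: ACCEPT

Trace:
initial (ε-close {0}): {0,1,2,4,5,6}
'c' @ 1: {1,3,5,6,7}  ✓accept
'c' @ 2: {1,5,6,7}  ✓accept
'c' @ 3: {1,5,6,7}  ✓accept
end set {1,5,6,7} — state 1 in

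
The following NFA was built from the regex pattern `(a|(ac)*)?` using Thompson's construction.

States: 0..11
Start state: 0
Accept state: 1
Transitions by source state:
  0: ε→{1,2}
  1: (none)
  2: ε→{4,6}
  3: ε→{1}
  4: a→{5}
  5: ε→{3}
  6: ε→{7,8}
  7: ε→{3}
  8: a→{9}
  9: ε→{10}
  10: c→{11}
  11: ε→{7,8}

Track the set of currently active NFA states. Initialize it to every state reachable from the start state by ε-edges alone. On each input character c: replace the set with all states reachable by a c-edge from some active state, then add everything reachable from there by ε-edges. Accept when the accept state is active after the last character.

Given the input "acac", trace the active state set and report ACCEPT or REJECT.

Answer: ACCEPT

Steps:
S₀ = ε-closure({0}) = {0,1,2,3,4,6,7,8}
'a' @ 1: {1,3,5,9,10}  ✓accept
'c' @ 2: {1,3,7,8,11}  ✓accept
'a' @ 3: {9,10}
'c' @ 4: {1,3,7,8,11}  ✓accept
after full input: {1,3,7,8,11}  (accept=1 in)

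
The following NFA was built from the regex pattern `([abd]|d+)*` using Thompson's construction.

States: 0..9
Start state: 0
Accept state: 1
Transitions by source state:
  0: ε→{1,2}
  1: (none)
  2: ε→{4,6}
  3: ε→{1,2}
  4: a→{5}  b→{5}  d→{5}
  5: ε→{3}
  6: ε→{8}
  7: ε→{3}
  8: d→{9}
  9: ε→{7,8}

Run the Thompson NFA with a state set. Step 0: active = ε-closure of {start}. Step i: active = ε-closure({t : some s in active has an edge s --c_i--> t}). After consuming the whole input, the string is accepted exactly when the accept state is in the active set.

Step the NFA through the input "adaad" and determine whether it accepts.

Answer: ACCEPT

Steps:
start: ε-closure({0}) = {0,1,2,4,6,8}
'a' @ 1: {1,2,3,4,5,6,8}  (accept∈set)
'd' @ 2: {1,2,3,4,5,6,7,8,9}  (accept∈set)
'a' @ 3: {1,2,3,4,5,6,8}  (accept∈set)
'a' @ 4: {1,2,3,4,5,6,8}  (accept∈set)
'd' @ 5: {1,2,3,4,5,6,7,8,9}  (accept∈set)
final: {1,2,3,4,5,6,7,8,9}; accept 1 in set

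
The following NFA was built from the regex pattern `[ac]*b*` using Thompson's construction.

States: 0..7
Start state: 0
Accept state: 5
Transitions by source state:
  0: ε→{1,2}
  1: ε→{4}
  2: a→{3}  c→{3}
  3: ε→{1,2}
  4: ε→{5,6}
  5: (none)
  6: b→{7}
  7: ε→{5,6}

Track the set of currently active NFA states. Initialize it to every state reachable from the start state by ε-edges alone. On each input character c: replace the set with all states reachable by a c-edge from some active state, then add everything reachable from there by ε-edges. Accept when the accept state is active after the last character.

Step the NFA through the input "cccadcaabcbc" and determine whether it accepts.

initial (ε-close {0}): {0,1,2,4,5,6}
'c' @ 1: {1,2,3,4,5,6}  ✓accept
'c' @ 2: {1,2,3,4,5,6}  ✓accept
'c' @ 3: {1,2,3,4,5,6}  ✓accept
'a' @ 4: {1,2,3,4,5,6}  ✓accept
'd' @ 5: {}  — no active states
rest 'caabcbc' ignored (set empty)
after full input: {}  (accept=5 not in)

Answer: REJECT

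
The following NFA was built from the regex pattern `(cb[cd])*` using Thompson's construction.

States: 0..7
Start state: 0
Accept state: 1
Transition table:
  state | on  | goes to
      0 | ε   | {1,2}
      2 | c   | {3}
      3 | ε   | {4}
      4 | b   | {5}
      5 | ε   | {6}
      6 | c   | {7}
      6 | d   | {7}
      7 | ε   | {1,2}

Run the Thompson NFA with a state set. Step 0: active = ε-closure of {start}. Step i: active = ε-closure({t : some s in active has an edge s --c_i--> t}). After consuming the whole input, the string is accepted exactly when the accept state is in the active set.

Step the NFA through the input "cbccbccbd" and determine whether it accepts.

Answer: ACCEPT

Trace:
S₀ = ε-closure({0}) = {0,1,2}
'c' @ 1: {3,4}
'b' @ 2: {5,6}
'c' @ 3: {1,2,7}  (accept∈set)
'c' @ 4: {3,4}
'b' @ 5: {5,6}
'c' @ 6: {1,2,7}  (accept∈set)
'c' @ 7: {3,4}
'b' @ 8: {5,6}
'd' @ 9: {1,2,7}  (accept∈set)
final: {1,2,7}; accept 1 in set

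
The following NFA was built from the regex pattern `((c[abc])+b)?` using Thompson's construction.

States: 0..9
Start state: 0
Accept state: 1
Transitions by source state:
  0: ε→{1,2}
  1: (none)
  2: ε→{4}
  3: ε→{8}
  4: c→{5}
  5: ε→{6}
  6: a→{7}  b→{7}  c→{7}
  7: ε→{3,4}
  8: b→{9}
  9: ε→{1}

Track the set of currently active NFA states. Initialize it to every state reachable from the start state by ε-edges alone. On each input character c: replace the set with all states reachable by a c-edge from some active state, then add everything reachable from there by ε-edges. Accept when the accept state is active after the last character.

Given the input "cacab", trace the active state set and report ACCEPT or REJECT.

Answer: ACCEPT

Derivation:
S₀ = ε-closure({0}) = {0,1,2,4}
'c' @ 1: {5,6}
'a' @ 2: {3,4,7,8}
'c' @ 3: {5,6}
'a' @ 4: {3,4,7,8}
'b' @ 5: {1,9}  ✓accept
after full input: {1,9}  (accept=1 in)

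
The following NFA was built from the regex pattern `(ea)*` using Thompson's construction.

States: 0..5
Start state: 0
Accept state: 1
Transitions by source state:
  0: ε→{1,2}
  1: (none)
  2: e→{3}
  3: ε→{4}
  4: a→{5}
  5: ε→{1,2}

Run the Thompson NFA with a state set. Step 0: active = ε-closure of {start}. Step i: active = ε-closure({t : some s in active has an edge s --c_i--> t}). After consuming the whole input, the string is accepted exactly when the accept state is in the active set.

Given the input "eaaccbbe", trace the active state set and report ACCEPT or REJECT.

start: ε-closure({0}) = {0,1,2}
'e' @ 1: {3,4}
'a' @ 2: {1,2,5}  [accepting]
'a' @ 3: {}  — state set empty
rest 'ccbbe' ignored (set empty)
after full input: {}  (accept=1 not in)

Answer: REJECT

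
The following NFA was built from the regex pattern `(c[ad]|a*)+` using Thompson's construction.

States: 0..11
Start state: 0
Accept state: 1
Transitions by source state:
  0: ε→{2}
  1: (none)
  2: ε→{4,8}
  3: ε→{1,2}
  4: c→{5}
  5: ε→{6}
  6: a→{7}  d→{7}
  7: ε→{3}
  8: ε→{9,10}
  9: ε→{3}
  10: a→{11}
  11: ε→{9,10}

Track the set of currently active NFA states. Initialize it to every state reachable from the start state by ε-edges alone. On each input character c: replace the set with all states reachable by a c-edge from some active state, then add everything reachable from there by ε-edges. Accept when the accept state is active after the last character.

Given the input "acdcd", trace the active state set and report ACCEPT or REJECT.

Answer: ACCEPT

Steps:
S₀ = ε-closure({0}) = {0,1,2,3,4,8,9,10}
'a' @ 1: {1,2,3,4,8,9,10,11}  ✓accept
'c' @ 2: {5,6}
'd' @ 3: {1,2,3,4,7,8,9,10}  ✓accept
'c' @ 4: {5,6}
'd' @ 5: {1,2,3,4,7,8,9,10}  ✓accept
after full input: {1,2,3,4,7,8,9,10}  (accept=1 in)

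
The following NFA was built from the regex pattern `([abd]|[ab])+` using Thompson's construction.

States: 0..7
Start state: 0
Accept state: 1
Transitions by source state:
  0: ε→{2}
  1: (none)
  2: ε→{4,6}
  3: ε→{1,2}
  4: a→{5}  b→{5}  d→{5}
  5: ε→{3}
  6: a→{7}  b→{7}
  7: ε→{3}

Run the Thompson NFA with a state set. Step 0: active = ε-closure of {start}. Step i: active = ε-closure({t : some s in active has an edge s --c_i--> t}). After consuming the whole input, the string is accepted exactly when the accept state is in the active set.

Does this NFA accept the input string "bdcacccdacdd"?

Answer: REJECT

Trace:
start: ε-closure({0}) = {0,2,4,6}
'b' @ 1: {1,2,3,4,5,6,7}  [accepting]
'd' @ 2: {1,2,3,4,5,6}  [accepting]
'c' @ 3: {}  — state set empty
rest 'acccdacdd' ignored (set empty)
after full input: {}  (accept=1 not in)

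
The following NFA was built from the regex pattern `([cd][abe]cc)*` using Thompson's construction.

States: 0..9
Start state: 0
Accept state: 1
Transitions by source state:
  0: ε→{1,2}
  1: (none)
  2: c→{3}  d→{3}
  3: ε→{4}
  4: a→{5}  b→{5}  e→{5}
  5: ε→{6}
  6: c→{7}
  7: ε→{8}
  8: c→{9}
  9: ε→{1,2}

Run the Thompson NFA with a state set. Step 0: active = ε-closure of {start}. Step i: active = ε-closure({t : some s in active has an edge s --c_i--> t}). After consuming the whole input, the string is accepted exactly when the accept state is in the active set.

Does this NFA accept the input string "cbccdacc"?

Answer: ACCEPT

Derivation:
S₀ = ε-closure({0}) = {0,1,2}
'c' @ 1: {3,4}
'b' @ 2: {5,6}
'c' @ 3: {7,8}
'c' @ 4: {1,2,9}  [accepting]
'd' @ 5: {3,4}
'a' @ 6: {5,6}
'c' @ 7: {7,8}
'c' @ 8: {1,2,9}  [accepting]
after full input: {1,2,9}  (accept=1 in)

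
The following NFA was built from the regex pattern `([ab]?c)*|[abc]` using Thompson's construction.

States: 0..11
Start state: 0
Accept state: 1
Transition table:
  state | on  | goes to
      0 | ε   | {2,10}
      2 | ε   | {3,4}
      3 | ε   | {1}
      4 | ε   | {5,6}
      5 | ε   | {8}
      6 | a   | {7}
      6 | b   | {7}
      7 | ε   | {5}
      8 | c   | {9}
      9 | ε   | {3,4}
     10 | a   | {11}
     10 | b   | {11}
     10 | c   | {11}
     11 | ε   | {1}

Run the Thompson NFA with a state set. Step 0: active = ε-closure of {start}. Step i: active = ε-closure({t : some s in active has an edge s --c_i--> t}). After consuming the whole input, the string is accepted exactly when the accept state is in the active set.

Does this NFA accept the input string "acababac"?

Answer: REJECT

Steps:
initial (ε-close {0}): {0,1,2,3,4,5,6,8,10}
'a' @ 1: {1,5,7,8,11}  (accept∈set)
'c' @ 2: {1,3,4,5,6,8,9}  (accept∈set)
'a' @ 3: {5,7,8}
'b' @ 4: {}  — dead — no transitions
rest 'abac' ignored (set empty)
after full input: {}  (accept=1 not in)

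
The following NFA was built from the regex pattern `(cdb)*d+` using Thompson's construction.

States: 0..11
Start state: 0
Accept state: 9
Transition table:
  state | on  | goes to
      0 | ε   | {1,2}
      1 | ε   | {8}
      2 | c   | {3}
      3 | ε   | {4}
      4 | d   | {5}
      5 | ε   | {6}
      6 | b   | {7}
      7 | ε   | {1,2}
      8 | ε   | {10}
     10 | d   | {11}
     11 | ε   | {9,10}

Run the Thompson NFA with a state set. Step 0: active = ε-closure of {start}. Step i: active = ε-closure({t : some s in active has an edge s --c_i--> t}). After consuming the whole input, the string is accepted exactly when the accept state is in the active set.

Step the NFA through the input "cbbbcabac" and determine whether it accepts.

start: ε-closure({0}) = {0,1,2,8,10}
'c' @ 1: {3,4}
'b' @ 2: {}  — dead — no transitions
rest 'bbcabac' ignored (set empty)
end set {} — state 9 not in

Answer: REJECT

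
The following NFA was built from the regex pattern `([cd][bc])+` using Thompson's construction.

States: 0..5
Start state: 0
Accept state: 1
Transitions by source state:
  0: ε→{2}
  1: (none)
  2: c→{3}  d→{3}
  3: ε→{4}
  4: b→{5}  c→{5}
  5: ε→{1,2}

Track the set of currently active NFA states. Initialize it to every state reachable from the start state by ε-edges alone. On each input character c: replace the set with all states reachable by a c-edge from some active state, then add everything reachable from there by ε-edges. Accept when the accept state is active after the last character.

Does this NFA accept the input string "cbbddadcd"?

S₀ = ε-closure({0}) = {0,2}
'c' @ 1: {3,4}
'b' @ 2: {1,2,5}  (accept∈set)
'b' @ 3: {}  — dead — no transitions
rest 'ddadcd' ignored (set empty)
final: {}; accept 1 not in set

Answer: REJECT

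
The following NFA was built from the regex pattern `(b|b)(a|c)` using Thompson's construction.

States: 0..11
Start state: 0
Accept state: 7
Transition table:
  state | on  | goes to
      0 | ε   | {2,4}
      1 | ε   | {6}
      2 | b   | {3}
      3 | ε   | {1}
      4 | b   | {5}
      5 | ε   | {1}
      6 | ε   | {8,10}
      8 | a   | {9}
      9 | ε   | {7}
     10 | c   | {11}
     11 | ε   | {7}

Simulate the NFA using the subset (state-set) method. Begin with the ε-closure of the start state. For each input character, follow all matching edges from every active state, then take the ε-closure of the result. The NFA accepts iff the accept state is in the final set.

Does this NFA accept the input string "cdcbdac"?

Answer: REJECT

Steps:
start: ε-closure({0}) = {0,2,4}
'c' @ 1: {}  — dead — no transitions
rest 'dcbdac' ignored (set empty)
end set {} — state 7 not in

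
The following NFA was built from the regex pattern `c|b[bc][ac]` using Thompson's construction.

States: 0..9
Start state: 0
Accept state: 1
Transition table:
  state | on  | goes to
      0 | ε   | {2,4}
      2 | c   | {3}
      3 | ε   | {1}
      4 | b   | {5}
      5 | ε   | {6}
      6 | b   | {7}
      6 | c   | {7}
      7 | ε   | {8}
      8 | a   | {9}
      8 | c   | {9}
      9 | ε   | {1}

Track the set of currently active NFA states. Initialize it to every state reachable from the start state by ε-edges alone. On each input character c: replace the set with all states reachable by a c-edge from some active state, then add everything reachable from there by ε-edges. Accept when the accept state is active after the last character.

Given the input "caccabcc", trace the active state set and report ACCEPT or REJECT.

start: ε-closure({0}) = {0,2,4}
'c' @ 1: {1,3}  (accept∈set)
'a' @ 2: {}  — dead — no transitions
rest 'ccabcc' ignored (set empty)
end set {} — state 1 not in

Answer: REJECT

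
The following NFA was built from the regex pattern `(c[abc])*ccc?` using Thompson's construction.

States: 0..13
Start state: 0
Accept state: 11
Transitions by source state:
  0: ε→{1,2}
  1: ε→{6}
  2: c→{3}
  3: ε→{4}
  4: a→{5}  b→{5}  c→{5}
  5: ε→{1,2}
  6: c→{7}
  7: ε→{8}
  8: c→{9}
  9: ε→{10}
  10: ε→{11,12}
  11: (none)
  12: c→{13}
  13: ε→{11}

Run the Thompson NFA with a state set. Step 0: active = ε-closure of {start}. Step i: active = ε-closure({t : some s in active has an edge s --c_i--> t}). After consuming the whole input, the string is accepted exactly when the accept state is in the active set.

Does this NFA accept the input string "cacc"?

Answer: ACCEPT

Derivation:
start: ε-closure({0}) = {0,1,2,6}
'c' @ 1: {3,4,7,8}
'a' @ 2: {1,2,5,6}
'c' @ 3: {3,4,7,8}
'c' @ 4: {1,2,5,6,9,10,11,12}  [accepting]
after full input: {1,2,5,6,9,10,11,12}  (accept=11 in)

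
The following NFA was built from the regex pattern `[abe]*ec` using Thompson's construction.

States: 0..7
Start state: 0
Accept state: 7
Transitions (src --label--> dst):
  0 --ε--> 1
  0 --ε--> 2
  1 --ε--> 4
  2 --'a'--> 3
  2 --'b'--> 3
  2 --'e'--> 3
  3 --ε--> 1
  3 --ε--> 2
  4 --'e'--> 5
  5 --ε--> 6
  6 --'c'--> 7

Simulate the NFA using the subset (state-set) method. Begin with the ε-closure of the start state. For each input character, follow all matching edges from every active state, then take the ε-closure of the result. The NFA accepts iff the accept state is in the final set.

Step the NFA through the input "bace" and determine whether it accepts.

start: ε-closure({0}) = {0,1,2,4}
'b' @ 1: {1,2,3,4}
'a' @ 2: {1,2,3,4}
'c' @ 3: {}  — state set empty
rest 'e' ignored (set empty)
final: {}; accept 7 not in set

Answer: REJECT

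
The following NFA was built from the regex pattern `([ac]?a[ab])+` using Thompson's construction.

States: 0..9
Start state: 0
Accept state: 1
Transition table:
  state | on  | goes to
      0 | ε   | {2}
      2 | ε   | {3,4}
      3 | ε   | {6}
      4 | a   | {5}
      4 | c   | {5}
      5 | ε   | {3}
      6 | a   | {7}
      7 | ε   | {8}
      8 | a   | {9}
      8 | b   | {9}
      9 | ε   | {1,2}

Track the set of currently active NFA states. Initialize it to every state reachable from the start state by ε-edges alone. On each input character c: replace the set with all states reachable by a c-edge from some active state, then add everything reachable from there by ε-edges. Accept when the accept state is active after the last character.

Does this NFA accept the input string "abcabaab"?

Answer: ACCEPT

Derivation:
initial (ε-close {0}): {0,2,3,4,6}
'a' @ 1: {3,5,6,7,8}
'b' @ 2: {1,2,3,4,6,9}  ✓accept
'c' @ 3: {3,5,6}
'a' @ 4: {7,8}
'b' @ 5: {1,2,3,4,6,9}  ✓accept
'a' @ 6: {3,5,6,7,8}
'a' @ 7: {1,2,3,4,6,7,8,9}  ✓accept
'b' @ 8: {1,2,3,4,6,9}  ✓accept
after full input: {1,2,3,4,6,9}  (accept=1 in)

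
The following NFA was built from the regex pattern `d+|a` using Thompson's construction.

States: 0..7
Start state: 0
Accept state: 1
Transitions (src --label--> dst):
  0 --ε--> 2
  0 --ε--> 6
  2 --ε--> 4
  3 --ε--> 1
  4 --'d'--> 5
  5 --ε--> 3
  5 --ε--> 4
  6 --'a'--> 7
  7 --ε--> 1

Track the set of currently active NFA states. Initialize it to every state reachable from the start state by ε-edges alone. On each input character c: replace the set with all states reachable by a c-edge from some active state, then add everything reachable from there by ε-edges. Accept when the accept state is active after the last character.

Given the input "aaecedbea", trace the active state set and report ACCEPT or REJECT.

S₀ = ε-closure({0}) = {0,2,4,6}
'a' @ 1: {1,7}  [accepting]
'a' @ 2: {}  — no active states
rest 'ecedbea' ignored (set empty)
after full input: {}  (accept=1 not in)

Answer: REJECT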